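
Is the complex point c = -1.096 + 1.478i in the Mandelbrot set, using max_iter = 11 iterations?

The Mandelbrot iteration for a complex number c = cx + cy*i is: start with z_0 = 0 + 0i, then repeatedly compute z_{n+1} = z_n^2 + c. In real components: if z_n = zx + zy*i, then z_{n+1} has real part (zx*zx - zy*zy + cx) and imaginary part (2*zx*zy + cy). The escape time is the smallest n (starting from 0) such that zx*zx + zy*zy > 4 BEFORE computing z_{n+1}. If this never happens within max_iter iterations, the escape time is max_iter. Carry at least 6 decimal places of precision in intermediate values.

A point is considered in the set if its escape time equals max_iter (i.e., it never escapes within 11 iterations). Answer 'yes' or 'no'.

z_0 = 0 + 0i, c = -1.0960 + 1.4780i
Iter 1: z = -1.0960 + 1.4780i, |z|^2 = 3.3857
Iter 2: z = -2.0793 + -1.7618i, |z|^2 = 7.4272
Escaped at iteration 2

Answer: no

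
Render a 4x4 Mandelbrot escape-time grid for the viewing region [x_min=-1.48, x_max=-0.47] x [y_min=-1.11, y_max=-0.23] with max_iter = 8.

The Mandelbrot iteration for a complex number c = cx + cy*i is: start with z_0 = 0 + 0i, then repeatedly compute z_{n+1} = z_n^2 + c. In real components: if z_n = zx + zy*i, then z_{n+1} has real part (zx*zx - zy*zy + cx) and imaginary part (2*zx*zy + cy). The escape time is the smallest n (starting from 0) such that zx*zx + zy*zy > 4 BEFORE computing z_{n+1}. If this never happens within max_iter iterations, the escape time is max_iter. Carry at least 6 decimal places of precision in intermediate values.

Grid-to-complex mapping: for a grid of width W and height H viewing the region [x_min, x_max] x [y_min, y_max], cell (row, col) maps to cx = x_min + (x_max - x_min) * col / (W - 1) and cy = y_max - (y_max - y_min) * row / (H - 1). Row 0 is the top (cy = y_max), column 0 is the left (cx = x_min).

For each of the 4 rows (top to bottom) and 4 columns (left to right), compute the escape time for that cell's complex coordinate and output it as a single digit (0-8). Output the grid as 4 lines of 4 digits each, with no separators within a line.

(row=0, col=0): c = -1.4800 + -0.2300i → escape time 5
(row=0, col=1): c = -1.1433 + -0.2300i → escape time 8
(row=0, col=2): c = -0.8067 + -0.2300i → escape time 8
(row=0, col=3): c = -0.4700 + -0.2300i → escape time 8
(row=1, col=0): c = -1.4800 + -0.5233i → escape time 3
(row=1, col=1): c = -1.1433 + -0.5233i → escape time 5
(row=1, col=2): c = -0.8067 + -0.5233i → escape time 6
(row=1, col=3): c = -0.4700 + -0.5233i → escape time 8
(row=2, col=0): c = -1.4800 + -0.8167i → escape time 3
(row=2, col=1): c = -1.1433 + -0.8167i → escape time 3
(row=2, col=2): c = -0.8067 + -0.8167i → escape time 4
(row=2, col=3): c = -0.4700 + -0.8167i → escape time 5
(row=3, col=0): c = -1.4800 + -1.1100i → escape time 2
(row=3, col=1): c = -1.1433 + -1.1100i → escape time 3
(row=3, col=2): c = -0.8067 + -1.1100i → escape time 3
(row=3, col=3): c = -0.4700 + -1.1100i → escape time 4

Answer: 5888
3568
3345
2334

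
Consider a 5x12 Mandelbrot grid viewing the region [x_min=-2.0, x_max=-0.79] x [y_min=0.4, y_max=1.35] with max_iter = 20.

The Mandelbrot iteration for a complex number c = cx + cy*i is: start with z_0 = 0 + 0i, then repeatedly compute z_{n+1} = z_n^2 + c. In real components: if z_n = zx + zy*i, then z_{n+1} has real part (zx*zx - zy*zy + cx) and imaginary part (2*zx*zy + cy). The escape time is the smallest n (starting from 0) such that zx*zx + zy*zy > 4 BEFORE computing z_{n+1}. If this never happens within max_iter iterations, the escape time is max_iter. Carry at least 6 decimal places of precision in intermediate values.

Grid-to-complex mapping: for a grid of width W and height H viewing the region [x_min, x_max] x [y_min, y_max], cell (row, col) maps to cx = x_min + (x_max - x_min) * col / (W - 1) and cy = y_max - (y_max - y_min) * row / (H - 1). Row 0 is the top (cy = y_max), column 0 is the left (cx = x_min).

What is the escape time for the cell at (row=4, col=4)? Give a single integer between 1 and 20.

Answer: 3

Derivation:
z_0 = 0 + 0i, c = -0.7900 + 1.0045i
Iter 1: z = -0.7900 + 1.0045i, |z|^2 = 1.6332
Iter 2: z = -1.1750 + -0.5826i, |z|^2 = 1.7201
Iter 3: z = 0.2512 + 2.3738i, |z|^2 = 5.6978
Escaped at iteration 3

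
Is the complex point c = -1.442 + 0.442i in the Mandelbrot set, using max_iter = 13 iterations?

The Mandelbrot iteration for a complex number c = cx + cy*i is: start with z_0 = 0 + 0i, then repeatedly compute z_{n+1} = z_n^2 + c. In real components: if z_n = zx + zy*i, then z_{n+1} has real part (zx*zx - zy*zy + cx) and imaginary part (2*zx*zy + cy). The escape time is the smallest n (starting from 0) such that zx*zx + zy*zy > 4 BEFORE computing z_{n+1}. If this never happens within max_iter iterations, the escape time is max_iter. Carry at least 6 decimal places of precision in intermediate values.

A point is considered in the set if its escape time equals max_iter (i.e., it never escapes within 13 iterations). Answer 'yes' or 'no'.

Answer: no

Derivation:
z_0 = 0 + 0i, c = -1.4420 + 0.4420i
Iter 1: z = -1.4420 + 0.4420i, |z|^2 = 2.2747
Iter 2: z = 0.4420 + -0.8327i, |z|^2 = 0.8888
Iter 3: z = -1.9401 + -0.2941i, |z|^2 = 3.8504
Iter 4: z = 2.2354 + 1.5833i, |z|^2 = 7.5036
Escaped at iteration 4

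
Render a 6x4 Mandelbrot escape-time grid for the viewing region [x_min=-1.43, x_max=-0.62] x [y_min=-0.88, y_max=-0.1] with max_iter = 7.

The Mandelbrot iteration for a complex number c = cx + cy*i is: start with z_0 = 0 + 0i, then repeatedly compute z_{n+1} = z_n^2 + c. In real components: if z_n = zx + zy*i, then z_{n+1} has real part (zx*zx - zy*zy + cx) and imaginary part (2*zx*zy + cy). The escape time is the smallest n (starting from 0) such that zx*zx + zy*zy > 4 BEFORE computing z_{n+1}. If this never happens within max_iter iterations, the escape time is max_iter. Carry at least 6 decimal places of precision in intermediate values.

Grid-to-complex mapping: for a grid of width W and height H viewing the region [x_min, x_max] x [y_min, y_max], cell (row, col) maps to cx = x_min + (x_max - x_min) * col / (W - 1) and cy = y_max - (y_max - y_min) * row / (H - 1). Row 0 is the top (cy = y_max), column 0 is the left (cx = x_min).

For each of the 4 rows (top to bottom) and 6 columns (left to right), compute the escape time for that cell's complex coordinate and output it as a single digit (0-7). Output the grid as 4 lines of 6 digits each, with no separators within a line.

(row=0, col=0): c = -1.4300 + -0.1000i → escape time 7
(row=0, col=1): c = -1.2680 + -0.1000i → escape time 7
(row=0, col=2): c = -1.1060 + -0.1000i → escape time 7
(row=0, col=3): c = -0.9440 + -0.1000i → escape time 7
(row=0, col=4): c = -0.7820 + -0.1000i → escape time 7
(row=0, col=5): c = -0.6200 + -0.1000i → escape time 7
(row=1, col=0): c = -1.4300 + -0.3600i → escape time 5
(row=1, col=1): c = -1.2680 + -0.3600i → escape time 7
(row=1, col=2): c = -1.1060 + -0.3600i → escape time 7
(row=1, col=3): c = -0.9440 + -0.3600i → escape time 7
(row=1, col=4): c = -0.7820 + -0.3600i → escape time 7
(row=1, col=5): c = -0.6200 + -0.3600i → escape time 7
(row=2, col=0): c = -1.4300 + -0.6200i → escape time 3
(row=2, col=1): c = -1.2680 + -0.6200i → escape time 3
(row=2, col=2): c = -1.1060 + -0.6200i → escape time 4
(row=2, col=3): c = -0.9440 + -0.6200i → escape time 5
(row=2, col=4): c = -0.7820 + -0.6200i → escape time 5
(row=2, col=5): c = -0.6200 + -0.6200i → escape time 7
(row=3, col=0): c = -1.4300 + -0.8800i → escape time 3
(row=3, col=1): c = -1.2680 + -0.8800i → escape time 3
(row=3, col=2): c = -1.1060 + -0.8800i → escape time 3
(row=3, col=3): c = -0.9440 + -0.8800i → escape time 3
(row=3, col=4): c = -0.7820 + -0.8800i → escape time 4
(row=3, col=5): c = -0.6200 + -0.8800i → escape time 4

Answer: 777777
577777
334557
333344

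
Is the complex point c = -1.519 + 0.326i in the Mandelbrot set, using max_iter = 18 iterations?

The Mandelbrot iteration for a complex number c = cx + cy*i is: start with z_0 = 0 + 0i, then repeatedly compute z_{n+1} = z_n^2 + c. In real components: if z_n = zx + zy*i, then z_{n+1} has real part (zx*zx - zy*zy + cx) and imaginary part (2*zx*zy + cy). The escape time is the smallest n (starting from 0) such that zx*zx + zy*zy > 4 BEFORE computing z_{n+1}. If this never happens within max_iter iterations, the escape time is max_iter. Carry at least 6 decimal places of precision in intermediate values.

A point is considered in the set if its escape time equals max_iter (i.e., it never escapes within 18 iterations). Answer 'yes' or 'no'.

Answer: no

Derivation:
z_0 = 0 + 0i, c = -1.5190 + 0.3260i
Iter 1: z = -1.5190 + 0.3260i, |z|^2 = 2.4136
Iter 2: z = 0.6821 + -0.6644i, |z|^2 = 0.9067
Iter 3: z = -1.4952 + -0.5803i, |z|^2 = 2.5723
Iter 4: z = 0.3797 + 2.0614i, |z|^2 = 4.3936
Escaped at iteration 4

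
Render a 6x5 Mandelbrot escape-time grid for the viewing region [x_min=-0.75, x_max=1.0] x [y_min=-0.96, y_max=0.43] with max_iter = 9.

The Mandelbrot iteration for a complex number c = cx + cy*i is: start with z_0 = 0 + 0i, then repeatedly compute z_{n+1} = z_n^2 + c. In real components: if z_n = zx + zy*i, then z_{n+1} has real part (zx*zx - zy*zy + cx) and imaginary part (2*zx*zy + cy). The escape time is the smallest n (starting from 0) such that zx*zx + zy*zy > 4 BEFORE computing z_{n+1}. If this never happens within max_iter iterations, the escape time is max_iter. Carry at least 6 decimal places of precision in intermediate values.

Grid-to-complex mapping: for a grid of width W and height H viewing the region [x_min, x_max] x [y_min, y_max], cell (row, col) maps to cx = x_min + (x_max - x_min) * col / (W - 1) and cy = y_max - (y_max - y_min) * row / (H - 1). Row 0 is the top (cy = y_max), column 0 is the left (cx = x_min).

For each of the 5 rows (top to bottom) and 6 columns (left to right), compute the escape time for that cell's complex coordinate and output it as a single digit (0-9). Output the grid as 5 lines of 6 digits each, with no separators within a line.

(row=0, col=0): c = -0.7500 + 0.4300i → escape time 8
(row=0, col=1): c = -0.4000 + 0.4300i → escape time 9
(row=0, col=2): c = -0.0500 + 0.4300i → escape time 9
(row=0, col=3): c = 0.3000 + 0.4300i → escape time 9
(row=0, col=4): c = 0.6500 + 0.4300i → escape time 3
(row=0, col=5): c = 1.0000 + 0.4300i → escape time 2
(row=1, col=0): c = -0.7500 + 0.0825i → escape time 9
(row=1, col=1): c = -0.4000 + 0.0825i → escape time 9
(row=1, col=2): c = -0.0500 + 0.0825i → escape time 9
(row=1, col=3): c = 0.3000 + 0.0825i → escape time 9
(row=1, col=4): c = 0.6500 + 0.0825i → escape time 4
(row=1, col=5): c = 1.0000 + 0.0825i → escape time 2
(row=2, col=0): c = -0.7500 + -0.2650i → escape time 9
(row=2, col=1): c = -0.4000 + -0.2650i → escape time 9
(row=2, col=2): c = -0.0500 + -0.2650i → escape time 9
(row=2, col=3): c = 0.3000 + -0.2650i → escape time 9
(row=2, col=4): c = 0.6500 + -0.2650i → escape time 4
(row=2, col=5): c = 1.0000 + -0.2650i → escape time 2
(row=3, col=0): c = -0.7500 + -0.6125i → escape time 6
(row=3, col=1): c = -0.4000 + -0.6125i → escape time 9
(row=3, col=2): c = -0.0500 + -0.6125i → escape time 9
(row=3, col=3): c = 0.3000 + -0.6125i → escape time 9
(row=3, col=4): c = 0.6500 + -0.6125i → escape time 3
(row=3, col=5): c = 1.0000 + -0.6125i → escape time 2
(row=4, col=0): c = -0.7500 + -0.9600i → escape time 3
(row=4, col=1): c = -0.4000 + -0.9600i → escape time 5
(row=4, col=2): c = -0.0500 + -0.9600i → escape time 9
(row=4, col=3): c = 0.3000 + -0.9600i → escape time 4
(row=4, col=4): c = 0.6500 + -0.9600i → escape time 2
(row=4, col=5): c = 1.0000 + -0.9600i → escape time 2

Answer: 899932
999942
999942
699932
359422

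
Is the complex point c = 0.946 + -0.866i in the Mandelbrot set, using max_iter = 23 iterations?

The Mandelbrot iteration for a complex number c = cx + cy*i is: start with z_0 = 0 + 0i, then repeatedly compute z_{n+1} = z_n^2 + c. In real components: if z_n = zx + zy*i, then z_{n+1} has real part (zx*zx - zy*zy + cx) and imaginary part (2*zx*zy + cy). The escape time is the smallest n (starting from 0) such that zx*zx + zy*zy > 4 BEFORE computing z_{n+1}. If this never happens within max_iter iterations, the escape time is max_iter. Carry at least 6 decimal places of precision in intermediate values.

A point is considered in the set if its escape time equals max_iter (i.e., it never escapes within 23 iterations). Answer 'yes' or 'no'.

Answer: no

Derivation:
z_0 = 0 + 0i, c = 0.9460 + -0.8660i
Iter 1: z = 0.9460 + -0.8660i, |z|^2 = 1.6449
Iter 2: z = 1.0910 + -2.5045i, |z|^2 = 7.4626
Escaped at iteration 2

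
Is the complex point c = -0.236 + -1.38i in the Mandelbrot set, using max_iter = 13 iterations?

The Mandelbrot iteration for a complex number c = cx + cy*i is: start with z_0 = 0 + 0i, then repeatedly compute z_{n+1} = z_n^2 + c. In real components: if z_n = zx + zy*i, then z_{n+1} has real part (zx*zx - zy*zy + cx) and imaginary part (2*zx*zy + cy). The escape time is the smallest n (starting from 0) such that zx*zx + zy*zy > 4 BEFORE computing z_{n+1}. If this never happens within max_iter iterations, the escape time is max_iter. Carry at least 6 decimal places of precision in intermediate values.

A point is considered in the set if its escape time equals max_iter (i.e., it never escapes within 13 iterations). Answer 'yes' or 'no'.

Answer: no

Derivation:
z_0 = 0 + 0i, c = -0.2360 + -1.3800i
Iter 1: z = -0.2360 + -1.3800i, |z|^2 = 1.9601
Iter 2: z = -2.0847 + -0.7286i, |z|^2 = 4.8769
Escaped at iteration 2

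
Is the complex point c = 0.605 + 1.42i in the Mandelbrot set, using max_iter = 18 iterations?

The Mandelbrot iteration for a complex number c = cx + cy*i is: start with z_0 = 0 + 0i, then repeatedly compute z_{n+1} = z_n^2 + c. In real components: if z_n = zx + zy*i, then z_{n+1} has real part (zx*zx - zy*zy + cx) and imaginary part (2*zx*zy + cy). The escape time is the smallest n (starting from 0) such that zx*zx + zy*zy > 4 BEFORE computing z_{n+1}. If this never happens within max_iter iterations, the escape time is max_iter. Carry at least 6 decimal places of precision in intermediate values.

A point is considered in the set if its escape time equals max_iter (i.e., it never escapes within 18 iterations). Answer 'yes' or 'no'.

Answer: no

Derivation:
z_0 = 0 + 0i, c = 0.6050 + 1.4200i
Iter 1: z = 0.6050 + 1.4200i, |z|^2 = 2.3824
Iter 2: z = -1.0454 + 3.1382i, |z|^2 = 10.9411
Escaped at iteration 2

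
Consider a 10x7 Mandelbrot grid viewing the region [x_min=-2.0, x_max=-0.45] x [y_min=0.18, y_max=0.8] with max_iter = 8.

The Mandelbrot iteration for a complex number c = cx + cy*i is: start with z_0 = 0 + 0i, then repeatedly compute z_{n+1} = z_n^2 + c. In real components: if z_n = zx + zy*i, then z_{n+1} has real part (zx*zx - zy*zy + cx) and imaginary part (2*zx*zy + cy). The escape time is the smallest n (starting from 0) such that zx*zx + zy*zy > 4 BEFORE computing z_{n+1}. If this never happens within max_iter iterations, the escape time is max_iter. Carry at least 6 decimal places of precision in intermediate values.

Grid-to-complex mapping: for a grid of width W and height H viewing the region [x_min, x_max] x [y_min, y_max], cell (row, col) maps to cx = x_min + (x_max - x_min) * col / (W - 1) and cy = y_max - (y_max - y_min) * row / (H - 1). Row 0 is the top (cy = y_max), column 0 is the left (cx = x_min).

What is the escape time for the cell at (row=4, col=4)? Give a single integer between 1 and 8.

Answer: 6

Derivation:
z_0 = 0 + 0i, c = -1.3111 + 0.3867i
Iter 1: z = -1.3111 + 0.3867i, |z|^2 = 1.8685
Iter 2: z = 0.2584 + -0.6273i, |z|^2 = 0.4602
Iter 3: z = -1.6378 + 0.0625i, |z|^2 = 2.6863
Iter 4: z = 1.3674 + 0.1819i, |z|^2 = 1.9028
Iter 5: z = 0.5255 + 0.8841i, |z|^2 = 1.0578
Iter 6: z = -1.8166 + 1.3159i, |z|^2 = 5.0317
Escaped at iteration 6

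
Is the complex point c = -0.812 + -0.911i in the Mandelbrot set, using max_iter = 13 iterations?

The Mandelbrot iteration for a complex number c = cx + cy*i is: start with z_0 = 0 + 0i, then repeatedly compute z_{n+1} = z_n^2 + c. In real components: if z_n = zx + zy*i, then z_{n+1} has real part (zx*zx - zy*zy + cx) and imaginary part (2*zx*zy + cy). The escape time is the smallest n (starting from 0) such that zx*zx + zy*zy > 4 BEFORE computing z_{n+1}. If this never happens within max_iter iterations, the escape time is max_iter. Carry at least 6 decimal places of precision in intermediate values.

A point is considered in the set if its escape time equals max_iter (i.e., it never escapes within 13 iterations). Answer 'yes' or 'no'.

z_0 = 0 + 0i, c = -0.8120 + -0.9110i
Iter 1: z = -0.8120 + -0.9110i, |z|^2 = 1.4893
Iter 2: z = -0.9826 + 0.5685i, |z|^2 = 1.2886
Iter 3: z = -0.1697 + -2.0281i, |z|^2 = 4.1421
Escaped at iteration 3

Answer: no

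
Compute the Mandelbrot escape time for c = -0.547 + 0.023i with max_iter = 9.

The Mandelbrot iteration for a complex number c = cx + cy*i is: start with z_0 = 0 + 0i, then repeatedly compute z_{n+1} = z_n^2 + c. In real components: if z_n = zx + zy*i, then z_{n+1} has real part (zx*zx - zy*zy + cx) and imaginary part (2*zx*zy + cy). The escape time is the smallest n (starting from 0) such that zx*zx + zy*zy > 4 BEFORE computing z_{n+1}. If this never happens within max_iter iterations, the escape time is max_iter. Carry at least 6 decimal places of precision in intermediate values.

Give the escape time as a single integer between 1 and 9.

z_0 = 0 + 0i, c = -0.5470 + 0.0230i
Iter 1: z = -0.5470 + 0.0230i, |z|^2 = 0.2997
Iter 2: z = -0.2483 + -0.0022i, |z|^2 = 0.0617
Iter 3: z = -0.4853 + 0.0241i, |z|^2 = 0.2361
Iter 4: z = -0.3120 + -0.0004i, |z|^2 = 0.0974
Iter 5: z = -0.4496 + 0.0232i, |z|^2 = 0.2027
Iter 6: z = -0.3454 + 0.0021i, |z|^2 = 0.1193
Iter 7: z = -0.4277 + 0.0215i, |z|^2 = 0.1834
Iter 8: z = -0.3645 + 0.0046i, |z|^2 = 0.1329

Answer: 9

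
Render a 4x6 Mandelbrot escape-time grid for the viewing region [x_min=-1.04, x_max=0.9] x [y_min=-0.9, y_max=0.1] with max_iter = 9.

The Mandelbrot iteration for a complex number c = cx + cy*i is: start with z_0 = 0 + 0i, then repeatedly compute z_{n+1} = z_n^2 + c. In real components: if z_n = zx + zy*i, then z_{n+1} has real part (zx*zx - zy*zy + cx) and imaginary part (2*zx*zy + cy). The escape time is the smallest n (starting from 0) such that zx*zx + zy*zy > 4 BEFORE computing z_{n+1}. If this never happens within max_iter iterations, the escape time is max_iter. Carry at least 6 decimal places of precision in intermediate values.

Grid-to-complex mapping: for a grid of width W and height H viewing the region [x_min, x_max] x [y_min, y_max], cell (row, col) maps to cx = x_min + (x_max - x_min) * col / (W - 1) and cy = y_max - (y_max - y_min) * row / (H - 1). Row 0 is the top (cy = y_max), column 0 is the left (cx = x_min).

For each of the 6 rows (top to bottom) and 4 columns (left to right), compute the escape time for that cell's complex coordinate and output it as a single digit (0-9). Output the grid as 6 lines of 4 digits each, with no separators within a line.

Answer: 9993
9993
9993
5992
4862
3542

Derivation:
(row=0, col=0): c = -1.0400 + 0.1000i → escape time 9
(row=0, col=1): c = -0.3933 + 0.1000i → escape time 9
(row=0, col=2): c = 0.2533 + 0.1000i → escape time 9
(row=0, col=3): c = 0.9000 + 0.1000i → escape time 3
(row=1, col=0): c = -1.0400 + -0.1000i → escape time 9
(row=1, col=1): c = -0.3933 + -0.1000i → escape time 9
(row=1, col=2): c = 0.2533 + -0.1000i → escape time 9
(row=1, col=3): c = 0.9000 + -0.1000i → escape time 3
(row=2, col=0): c = -1.0400 + -0.3000i → escape time 9
(row=2, col=1): c = -0.3933 + -0.3000i → escape time 9
(row=2, col=2): c = 0.2533 + -0.3000i → escape time 9
(row=2, col=3): c = 0.9000 + -0.3000i → escape time 3
(row=3, col=0): c = -1.0400 + -0.5000i → escape time 5
(row=3, col=1): c = -0.3933 + -0.5000i → escape time 9
(row=3, col=2): c = 0.2533 + -0.5000i → escape time 9
(row=3, col=3): c = 0.9000 + -0.5000i → escape time 2
(row=4, col=0): c = -1.0400 + -0.7000i → escape time 4
(row=4, col=1): c = -0.3933 + -0.7000i → escape time 8
(row=4, col=2): c = 0.2533 + -0.7000i → escape time 6
(row=4, col=3): c = 0.9000 + -0.7000i → escape time 2
(row=5, col=0): c = -1.0400 + -0.9000i → escape time 3
(row=5, col=1): c = -0.3933 + -0.9000i → escape time 5
(row=5, col=2): c = 0.2533 + -0.9000i → escape time 4
(row=5, col=3): c = 0.9000 + -0.9000i → escape time 2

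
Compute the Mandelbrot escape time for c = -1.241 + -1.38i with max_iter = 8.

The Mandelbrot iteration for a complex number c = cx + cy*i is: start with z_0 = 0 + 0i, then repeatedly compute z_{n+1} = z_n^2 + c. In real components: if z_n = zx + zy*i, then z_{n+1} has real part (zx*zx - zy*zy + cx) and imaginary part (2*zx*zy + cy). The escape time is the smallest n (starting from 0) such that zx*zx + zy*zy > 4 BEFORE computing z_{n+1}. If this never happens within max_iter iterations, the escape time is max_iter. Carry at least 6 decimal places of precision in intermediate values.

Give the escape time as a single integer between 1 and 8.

Answer: 2

Derivation:
z_0 = 0 + 0i, c = -1.2410 + -1.3800i
Iter 1: z = -1.2410 + -1.3800i, |z|^2 = 3.4445
Iter 2: z = -1.6053 + 2.0452i, |z|^2 = 6.7597
Escaped at iteration 2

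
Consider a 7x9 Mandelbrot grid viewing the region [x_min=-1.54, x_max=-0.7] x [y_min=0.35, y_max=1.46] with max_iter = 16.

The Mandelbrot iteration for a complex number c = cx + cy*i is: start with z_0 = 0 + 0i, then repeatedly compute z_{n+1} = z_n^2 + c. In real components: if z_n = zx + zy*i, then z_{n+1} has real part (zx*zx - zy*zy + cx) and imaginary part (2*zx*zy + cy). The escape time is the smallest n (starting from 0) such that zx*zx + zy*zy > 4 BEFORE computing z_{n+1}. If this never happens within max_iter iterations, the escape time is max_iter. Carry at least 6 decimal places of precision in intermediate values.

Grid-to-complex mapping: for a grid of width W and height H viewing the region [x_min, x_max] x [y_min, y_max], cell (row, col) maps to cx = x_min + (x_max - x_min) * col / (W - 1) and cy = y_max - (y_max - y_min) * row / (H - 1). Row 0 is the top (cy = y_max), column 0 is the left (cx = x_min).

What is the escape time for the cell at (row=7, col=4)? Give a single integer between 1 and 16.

Answer: 5

Derivation:
z_0 = 0 + 0i, c = -0.9800 + 0.4888i
Iter 1: z = -0.9800 + 0.4888i, |z|^2 = 1.1993
Iter 2: z = -0.2585 + -0.4692i, |z|^2 = 0.2870
Iter 3: z = -1.1333 + 0.7313i, |z|^2 = 1.8193
Iter 4: z = -0.2303 + -1.1689i, |z|^2 = 1.4193
Iter 5: z = -2.2932 + 1.0273i, |z|^2 = 6.3141
Escaped at iteration 5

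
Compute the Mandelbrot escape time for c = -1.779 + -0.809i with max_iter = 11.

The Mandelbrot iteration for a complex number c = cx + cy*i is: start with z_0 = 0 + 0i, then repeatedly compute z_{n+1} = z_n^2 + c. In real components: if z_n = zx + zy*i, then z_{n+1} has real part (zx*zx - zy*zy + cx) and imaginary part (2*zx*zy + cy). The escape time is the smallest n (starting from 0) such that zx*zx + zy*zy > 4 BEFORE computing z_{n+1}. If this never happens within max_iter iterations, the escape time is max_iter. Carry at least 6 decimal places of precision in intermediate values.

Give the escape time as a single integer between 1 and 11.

z_0 = 0 + 0i, c = -1.7790 + -0.8090i
Iter 1: z = -1.7790 + -0.8090i, |z|^2 = 3.8193
Iter 2: z = 0.7314 + 2.0694i, |z|^2 = 4.8174
Escaped at iteration 2

Answer: 2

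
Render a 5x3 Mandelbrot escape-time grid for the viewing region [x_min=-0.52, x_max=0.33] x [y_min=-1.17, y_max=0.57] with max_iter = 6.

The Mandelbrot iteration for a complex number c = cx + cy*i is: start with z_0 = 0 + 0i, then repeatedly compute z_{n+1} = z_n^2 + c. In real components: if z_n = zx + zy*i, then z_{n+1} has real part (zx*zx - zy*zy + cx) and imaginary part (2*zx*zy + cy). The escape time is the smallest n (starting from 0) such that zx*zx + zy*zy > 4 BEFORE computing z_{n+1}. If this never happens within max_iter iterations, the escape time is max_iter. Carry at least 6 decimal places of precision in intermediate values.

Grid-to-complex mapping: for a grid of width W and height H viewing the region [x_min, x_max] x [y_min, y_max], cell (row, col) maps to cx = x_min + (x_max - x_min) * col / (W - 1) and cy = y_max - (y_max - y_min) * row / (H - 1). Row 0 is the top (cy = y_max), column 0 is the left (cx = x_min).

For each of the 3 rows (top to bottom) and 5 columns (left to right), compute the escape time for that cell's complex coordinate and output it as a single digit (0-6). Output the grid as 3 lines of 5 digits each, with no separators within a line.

(row=0, col=0): c = -0.5200 + 0.5700i → escape time 6
(row=0, col=1): c = -0.3075 + 0.5700i → escape time 6
(row=0, col=2): c = -0.0950 + 0.5700i → escape time 6
(row=0, col=3): c = 0.1175 + 0.5700i → escape time 6
(row=0, col=4): c = 0.3300 + 0.5700i → escape time 6
(row=1, col=0): c = -0.5200 + -0.3000i → escape time 6
(row=1, col=1): c = -0.3075 + -0.3000i → escape time 6
(row=1, col=2): c = -0.0950 + -0.3000i → escape time 6
(row=1, col=3): c = 0.1175 + -0.3000i → escape time 6
(row=1, col=4): c = 0.3300 + -0.3000i → escape time 6
(row=2, col=0): c = -0.5200 + -1.1700i → escape time 3
(row=2, col=1): c = -0.3075 + -1.1700i → escape time 3
(row=2, col=2): c = -0.0950 + -1.1700i → escape time 4
(row=2, col=3): c = 0.1175 + -1.1700i → escape time 3
(row=2, col=4): c = 0.3300 + -1.1700i → escape time 2

Answer: 66666
66666
33432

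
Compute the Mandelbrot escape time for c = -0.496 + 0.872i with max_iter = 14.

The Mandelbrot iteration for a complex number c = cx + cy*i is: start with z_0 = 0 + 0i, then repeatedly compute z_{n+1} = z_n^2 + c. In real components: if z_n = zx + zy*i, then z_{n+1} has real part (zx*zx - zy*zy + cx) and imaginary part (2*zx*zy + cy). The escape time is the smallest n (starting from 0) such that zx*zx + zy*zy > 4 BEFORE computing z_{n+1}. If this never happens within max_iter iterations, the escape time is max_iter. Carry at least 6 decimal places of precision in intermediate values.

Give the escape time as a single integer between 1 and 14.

z_0 = 0 + 0i, c = -0.4960 + 0.8720i
Iter 1: z = -0.4960 + 0.8720i, |z|^2 = 1.0064
Iter 2: z = -1.0104 + 0.0070i, |z|^2 = 1.0209
Iter 3: z = 0.5248 + 0.8579i, |z|^2 = 1.0114
Iter 4: z = -0.9566 + 1.7724i, |z|^2 = 4.0566
Escaped at iteration 4

Answer: 4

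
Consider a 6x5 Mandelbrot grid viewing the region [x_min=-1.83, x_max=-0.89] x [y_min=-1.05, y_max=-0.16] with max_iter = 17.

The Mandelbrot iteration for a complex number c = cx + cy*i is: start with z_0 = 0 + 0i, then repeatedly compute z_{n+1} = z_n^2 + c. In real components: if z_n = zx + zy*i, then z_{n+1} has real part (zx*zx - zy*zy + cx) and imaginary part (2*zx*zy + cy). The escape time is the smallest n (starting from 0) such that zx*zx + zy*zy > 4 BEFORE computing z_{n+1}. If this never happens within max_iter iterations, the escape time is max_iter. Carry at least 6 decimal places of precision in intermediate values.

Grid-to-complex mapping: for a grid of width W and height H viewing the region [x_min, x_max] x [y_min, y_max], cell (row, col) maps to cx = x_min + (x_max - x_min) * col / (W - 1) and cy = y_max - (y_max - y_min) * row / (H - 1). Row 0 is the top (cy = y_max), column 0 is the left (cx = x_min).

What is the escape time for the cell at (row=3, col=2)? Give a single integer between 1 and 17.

z_0 = 0 + 0i, c = -1.4540 + -0.8275i
Iter 1: z = -1.4540 + -0.8275i, |z|^2 = 2.7989
Iter 2: z = -0.0246 + 1.5789i, |z|^2 = 2.4934
Iter 3: z = -3.9462 + -0.9053i, |z|^2 = 16.3923
Escaped at iteration 3

Answer: 3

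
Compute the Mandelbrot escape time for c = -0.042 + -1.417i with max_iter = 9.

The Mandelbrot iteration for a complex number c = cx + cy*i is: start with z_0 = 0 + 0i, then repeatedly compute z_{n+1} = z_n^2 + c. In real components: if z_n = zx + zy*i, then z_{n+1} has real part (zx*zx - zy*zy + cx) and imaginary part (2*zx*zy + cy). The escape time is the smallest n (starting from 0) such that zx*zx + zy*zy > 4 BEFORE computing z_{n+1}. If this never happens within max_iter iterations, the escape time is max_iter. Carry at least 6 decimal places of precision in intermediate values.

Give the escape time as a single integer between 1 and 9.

Answer: 2

Derivation:
z_0 = 0 + 0i, c = -0.0420 + -1.4170i
Iter 1: z = -0.0420 + -1.4170i, |z|^2 = 2.0097
Iter 2: z = -2.0481 + -1.2980i, |z|^2 = 5.8795
Escaped at iteration 2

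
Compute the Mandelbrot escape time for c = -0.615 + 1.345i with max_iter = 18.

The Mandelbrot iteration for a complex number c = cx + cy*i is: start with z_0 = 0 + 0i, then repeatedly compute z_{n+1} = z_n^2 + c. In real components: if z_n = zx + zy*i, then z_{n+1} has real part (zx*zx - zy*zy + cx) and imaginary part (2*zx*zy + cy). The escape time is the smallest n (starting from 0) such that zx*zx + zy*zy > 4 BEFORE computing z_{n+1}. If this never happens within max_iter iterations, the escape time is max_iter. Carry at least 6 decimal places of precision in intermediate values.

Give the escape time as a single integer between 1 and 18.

z_0 = 0 + 0i, c = -0.6150 + 1.3450i
Iter 1: z = -0.6150 + 1.3450i, |z|^2 = 2.1872
Iter 2: z = -2.0458 + -0.3094i, |z|^2 = 4.2810
Escaped at iteration 2

Answer: 2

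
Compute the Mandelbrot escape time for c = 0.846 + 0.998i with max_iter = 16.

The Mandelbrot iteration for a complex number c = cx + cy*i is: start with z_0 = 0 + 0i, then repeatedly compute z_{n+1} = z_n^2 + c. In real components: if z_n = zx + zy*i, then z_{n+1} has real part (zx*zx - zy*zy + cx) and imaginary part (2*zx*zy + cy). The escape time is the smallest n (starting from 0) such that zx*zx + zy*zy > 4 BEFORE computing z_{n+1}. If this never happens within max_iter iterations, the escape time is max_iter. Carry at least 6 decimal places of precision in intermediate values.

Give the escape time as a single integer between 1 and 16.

Answer: 2

Derivation:
z_0 = 0 + 0i, c = 0.8460 + 0.9980i
Iter 1: z = 0.8460 + 0.9980i, |z|^2 = 1.7117
Iter 2: z = 0.5657 + 2.6866i, |z|^2 = 7.5379
Escaped at iteration 2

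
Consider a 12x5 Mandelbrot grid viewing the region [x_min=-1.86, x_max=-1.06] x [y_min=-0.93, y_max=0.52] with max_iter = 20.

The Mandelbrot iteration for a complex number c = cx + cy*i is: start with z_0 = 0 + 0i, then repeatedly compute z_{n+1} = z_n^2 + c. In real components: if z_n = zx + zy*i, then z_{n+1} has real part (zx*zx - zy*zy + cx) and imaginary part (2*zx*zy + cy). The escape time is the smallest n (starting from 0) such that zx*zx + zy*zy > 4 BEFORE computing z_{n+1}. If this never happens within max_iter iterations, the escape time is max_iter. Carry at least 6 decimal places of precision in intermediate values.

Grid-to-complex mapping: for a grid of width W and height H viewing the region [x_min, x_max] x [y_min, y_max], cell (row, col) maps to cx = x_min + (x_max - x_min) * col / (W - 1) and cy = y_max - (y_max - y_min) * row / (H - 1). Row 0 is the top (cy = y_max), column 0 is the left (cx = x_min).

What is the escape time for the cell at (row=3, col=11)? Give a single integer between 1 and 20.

z_0 = 0 + 0i, c = -1.0600 + -0.5675i
Iter 1: z = -1.0600 + -0.5675i, |z|^2 = 1.4457
Iter 2: z = -0.2585 + 0.6356i, |z|^2 = 0.4708
Iter 3: z = -1.3972 + -0.8960i, |z|^2 = 2.7550
Iter 4: z = 0.0892 + 1.9364i, |z|^2 = 3.7576
Iter 5: z = -4.8017 + -0.2219i, |z|^2 = 23.1054
Escaped at iteration 5

Answer: 5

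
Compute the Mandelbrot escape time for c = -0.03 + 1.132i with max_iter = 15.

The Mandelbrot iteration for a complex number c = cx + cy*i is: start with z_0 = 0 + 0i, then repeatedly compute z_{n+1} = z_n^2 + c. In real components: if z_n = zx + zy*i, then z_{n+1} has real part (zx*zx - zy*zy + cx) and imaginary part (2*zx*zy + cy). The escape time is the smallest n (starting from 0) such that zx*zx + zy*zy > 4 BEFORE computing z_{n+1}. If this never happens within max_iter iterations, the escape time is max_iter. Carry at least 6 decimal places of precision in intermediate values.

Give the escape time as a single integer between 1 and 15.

z_0 = 0 + 0i, c = -0.0300 + 1.1320i
Iter 1: z = -0.0300 + 1.1320i, |z|^2 = 1.2823
Iter 2: z = -1.3105 + 1.0641i, |z|^2 = 2.8497
Iter 3: z = 0.5552 + -1.6570i, |z|^2 = 3.0539
Iter 4: z = -2.4674 + -0.7080i, |z|^2 = 6.5893
Escaped at iteration 4

Answer: 4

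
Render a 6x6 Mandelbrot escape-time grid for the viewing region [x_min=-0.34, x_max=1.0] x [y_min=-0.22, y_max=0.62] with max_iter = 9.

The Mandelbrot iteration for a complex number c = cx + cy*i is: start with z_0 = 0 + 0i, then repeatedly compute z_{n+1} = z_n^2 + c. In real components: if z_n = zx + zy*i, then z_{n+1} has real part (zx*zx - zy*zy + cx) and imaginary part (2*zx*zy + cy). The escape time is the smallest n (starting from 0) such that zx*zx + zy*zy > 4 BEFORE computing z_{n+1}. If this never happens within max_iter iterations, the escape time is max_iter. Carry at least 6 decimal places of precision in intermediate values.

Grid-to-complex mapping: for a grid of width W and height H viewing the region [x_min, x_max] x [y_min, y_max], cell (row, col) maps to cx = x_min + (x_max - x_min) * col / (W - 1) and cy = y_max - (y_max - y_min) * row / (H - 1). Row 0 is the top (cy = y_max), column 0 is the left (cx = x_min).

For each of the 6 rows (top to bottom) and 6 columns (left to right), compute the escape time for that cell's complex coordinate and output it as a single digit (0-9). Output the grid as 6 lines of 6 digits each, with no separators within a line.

Answer: 999532
999632
999732
999632
999532
999732

Derivation:
(row=0, col=0): c = -0.3400 + 0.6200i → escape time 9
(row=0, col=1): c = -0.0720 + 0.6200i → escape time 9
(row=0, col=2): c = 0.1960 + 0.6200i → escape time 9
(row=0, col=3): c = 0.4640 + 0.6200i → escape time 5
(row=0, col=4): c = 0.7320 + 0.6200i → escape time 3
(row=0, col=5): c = 1.0000 + 0.6200i → escape time 2
(row=1, col=0): c = -0.3400 + 0.4520i → escape time 9
(row=1, col=1): c = -0.0720 + 0.4520i → escape time 9
(row=1, col=2): c = 0.1960 + 0.4520i → escape time 9
(row=1, col=3): c = 0.4640 + 0.4520i → escape time 6
(row=1, col=4): c = 0.7320 + 0.4520i → escape time 3
(row=1, col=5): c = 1.0000 + 0.4520i → escape time 2
(row=2, col=0): c = -0.3400 + 0.2840i → escape time 9
(row=2, col=1): c = -0.0720 + 0.2840i → escape time 9
(row=2, col=2): c = 0.1960 + 0.2840i → escape time 9
(row=2, col=3): c = 0.4640 + 0.2840i → escape time 7
(row=2, col=4): c = 0.7320 + 0.2840i → escape time 3
(row=2, col=5): c = 1.0000 + 0.2840i → escape time 2
(row=3, col=0): c = -0.3400 + 0.1160i → escape time 9
(row=3, col=1): c = -0.0720 + 0.1160i → escape time 9
(row=3, col=2): c = 0.1960 + 0.1160i → escape time 9
(row=3, col=3): c = 0.4640 + 0.1160i → escape time 6
(row=3, col=4): c = 0.7320 + 0.1160i → escape time 3
(row=3, col=5): c = 1.0000 + 0.1160i → escape time 2
(row=4, col=0): c = -0.3400 + -0.0520i → escape time 9
(row=4, col=1): c = -0.0720 + -0.0520i → escape time 9
(row=4, col=2): c = 0.1960 + -0.0520i → escape time 9
(row=4, col=3): c = 0.4640 + -0.0520i → escape time 5
(row=4, col=4): c = 0.7320 + -0.0520i → escape time 3
(row=4, col=5): c = 1.0000 + -0.0520i → escape time 2
(row=5, col=0): c = -0.3400 + -0.2200i → escape time 9
(row=5, col=1): c = -0.0720 + -0.2200i → escape time 9
(row=5, col=2): c = 0.1960 + -0.2200i → escape time 9
(row=5, col=3): c = 0.4640 + -0.2200i → escape time 7
(row=5, col=4): c = 0.7320 + -0.2200i → escape time 3
(row=5, col=5): c = 1.0000 + -0.2200i → escape time 2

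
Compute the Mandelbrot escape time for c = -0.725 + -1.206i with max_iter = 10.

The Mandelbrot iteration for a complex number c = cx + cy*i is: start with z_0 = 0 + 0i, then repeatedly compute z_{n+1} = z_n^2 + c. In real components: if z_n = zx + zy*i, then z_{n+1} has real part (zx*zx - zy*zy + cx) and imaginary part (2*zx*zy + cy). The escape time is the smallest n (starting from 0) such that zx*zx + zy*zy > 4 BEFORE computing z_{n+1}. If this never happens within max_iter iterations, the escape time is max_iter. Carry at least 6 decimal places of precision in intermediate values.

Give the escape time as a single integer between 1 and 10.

z_0 = 0 + 0i, c = -0.7250 + -1.2060i
Iter 1: z = -0.7250 + -1.2060i, |z|^2 = 1.9801
Iter 2: z = -1.6538 + 0.5427i, |z|^2 = 3.0296
Iter 3: z = 1.7156 + -3.0010i, |z|^2 = 11.9495
Escaped at iteration 3

Answer: 3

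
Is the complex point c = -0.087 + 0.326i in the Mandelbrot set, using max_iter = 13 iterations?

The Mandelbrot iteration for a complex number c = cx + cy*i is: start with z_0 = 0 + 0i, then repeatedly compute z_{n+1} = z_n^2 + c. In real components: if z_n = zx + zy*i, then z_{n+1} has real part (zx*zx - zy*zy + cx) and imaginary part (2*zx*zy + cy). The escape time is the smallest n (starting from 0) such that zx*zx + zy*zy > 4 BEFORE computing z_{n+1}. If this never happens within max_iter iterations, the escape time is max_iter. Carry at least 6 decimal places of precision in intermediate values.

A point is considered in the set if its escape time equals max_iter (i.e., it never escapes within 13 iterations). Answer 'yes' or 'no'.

Answer: yes

Derivation:
z_0 = 0 + 0i, c = -0.0870 + 0.3260i
Iter 1: z = -0.0870 + 0.3260i, |z|^2 = 0.1138
Iter 2: z = -0.1857 + 0.2693i, |z|^2 = 0.1070
Iter 3: z = -0.1250 + 0.2260i, |z|^2 = 0.0667
Iter 4: z = -0.1224 + 0.2695i, |z|^2 = 0.0876
Iter 5: z = -0.1446 + 0.2600i, |z|^2 = 0.0885
Iter 6: z = -0.1337 + 0.2508i, |z|^2 = 0.0808
Iter 7: z = -0.1320 + 0.2589i, |z|^2 = 0.0845
Iter 8: z = -0.1366 + 0.2576i, |z|^2 = 0.0850
Iter 9: z = -0.1347 + 0.2556i, |z|^2 = 0.0835
Iter 10: z = -0.1342 + 0.2571i, |z|^2 = 0.0841
Iter 11: z = -0.1351 + 0.2570i, |z|^2 = 0.0843
Iter 12: z = -0.1348 + 0.2566i, |z|^2 = 0.0840
Did not escape in 13 iterations → in set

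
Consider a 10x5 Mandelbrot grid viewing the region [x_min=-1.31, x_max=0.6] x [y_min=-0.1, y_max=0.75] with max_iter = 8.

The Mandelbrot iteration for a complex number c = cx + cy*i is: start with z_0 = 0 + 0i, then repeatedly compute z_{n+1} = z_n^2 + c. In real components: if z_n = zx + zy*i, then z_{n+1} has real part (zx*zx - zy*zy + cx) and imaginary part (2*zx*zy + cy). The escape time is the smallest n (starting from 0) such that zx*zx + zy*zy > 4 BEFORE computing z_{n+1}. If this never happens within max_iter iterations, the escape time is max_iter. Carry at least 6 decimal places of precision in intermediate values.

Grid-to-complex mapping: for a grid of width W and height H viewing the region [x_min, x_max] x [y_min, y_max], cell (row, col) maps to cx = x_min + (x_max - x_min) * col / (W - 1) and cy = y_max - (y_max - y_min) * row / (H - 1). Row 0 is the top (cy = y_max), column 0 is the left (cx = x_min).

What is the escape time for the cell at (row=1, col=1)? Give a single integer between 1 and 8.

z_0 = 0 + 0i, c = -1.0978 + 0.5375i
Iter 1: z = -1.0978 + 0.5375i, |z|^2 = 1.4940
Iter 2: z = -0.1816 + -0.6426i, |z|^2 = 0.4459
Iter 3: z = -1.4778 + 0.7709i, |z|^2 = 2.7780
Iter 4: z = 0.4918 + -1.7408i, |z|^2 = 3.2722
Iter 5: z = -3.8862 + -1.1747i, |z|^2 = 16.4827
Escaped at iteration 5

Answer: 5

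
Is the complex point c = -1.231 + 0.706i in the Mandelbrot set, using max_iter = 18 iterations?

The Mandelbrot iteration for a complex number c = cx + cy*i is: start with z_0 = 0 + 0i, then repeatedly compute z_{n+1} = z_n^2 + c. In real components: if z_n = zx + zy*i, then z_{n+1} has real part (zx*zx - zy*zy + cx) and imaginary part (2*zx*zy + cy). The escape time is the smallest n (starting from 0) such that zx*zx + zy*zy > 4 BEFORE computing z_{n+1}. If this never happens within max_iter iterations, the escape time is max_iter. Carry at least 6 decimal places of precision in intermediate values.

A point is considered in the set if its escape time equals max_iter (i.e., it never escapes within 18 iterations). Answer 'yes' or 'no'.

Answer: no

Derivation:
z_0 = 0 + 0i, c = -1.2310 + 0.7060i
Iter 1: z = -1.2310 + 0.7060i, |z|^2 = 2.0138
Iter 2: z = -0.2141 + -1.0322i, |z|^2 = 1.1112
Iter 3: z = -2.2506 + 1.1479i, |z|^2 = 6.3827
Escaped at iteration 3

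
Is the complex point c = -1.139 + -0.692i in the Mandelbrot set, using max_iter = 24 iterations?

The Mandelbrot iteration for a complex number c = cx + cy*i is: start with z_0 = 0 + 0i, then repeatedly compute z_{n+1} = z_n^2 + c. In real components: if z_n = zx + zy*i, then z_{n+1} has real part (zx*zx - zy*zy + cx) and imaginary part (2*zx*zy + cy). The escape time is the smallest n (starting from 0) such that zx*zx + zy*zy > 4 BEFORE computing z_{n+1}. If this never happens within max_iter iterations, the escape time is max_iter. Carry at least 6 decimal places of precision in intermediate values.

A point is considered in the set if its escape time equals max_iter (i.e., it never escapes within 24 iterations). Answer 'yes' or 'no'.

z_0 = 0 + 0i, c = -1.1390 + -0.6920i
Iter 1: z = -1.1390 + -0.6920i, |z|^2 = 1.7762
Iter 2: z = -0.3205 + 0.8844i, |z|^2 = 0.8849
Iter 3: z = -1.8184 + -1.2590i, |z|^2 = 4.8915
Escaped at iteration 3

Answer: no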